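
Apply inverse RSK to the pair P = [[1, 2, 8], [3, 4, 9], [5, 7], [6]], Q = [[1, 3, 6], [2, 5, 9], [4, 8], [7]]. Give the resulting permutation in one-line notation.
6 5 7 3 4 9 1 2 8

Reverse RSK: for i = n, n-1, ..., 1, locate i in Q, remove the corresponding corner cell from P, and reverse-bump its entry up through P; the value ejected from row 1 is w(i).

So w = 6 5 7 3 4 9 1 2 8.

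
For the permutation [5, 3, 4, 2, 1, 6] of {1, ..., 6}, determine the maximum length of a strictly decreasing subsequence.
4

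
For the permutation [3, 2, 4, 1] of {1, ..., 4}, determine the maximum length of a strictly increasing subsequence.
2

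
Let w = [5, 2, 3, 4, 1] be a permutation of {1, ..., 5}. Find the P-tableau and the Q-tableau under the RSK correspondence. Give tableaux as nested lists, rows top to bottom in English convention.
Insert each entry of the permutation into P by Schensted row insertion, recording in Q the position of each new cell.

Insert 5: appended to row 1. P = [[5]].
Insert 2: 2 bumps 5 from row 1; 5 starts row 2. P = [[2], [5]].
Insert 3: appended to row 1. P = [[2, 3], [5]].
Insert 4: appended to row 1. P = [[2, 3, 4], [5]].
Insert 1: 1 bumps 2 from row 1; 2 bumps 5 from row 2; 5 starts row 3. P = [[1, 3, 4], [2], [5]].

So P = [[1, 3, 4], [2], [5]], Q = [[1, 3, 4], [2], [5]].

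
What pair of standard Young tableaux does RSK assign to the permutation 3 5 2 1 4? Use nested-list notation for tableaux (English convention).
P = [[1, 4], [2, 5], [3]], Q = [[1, 2], [3, 5], [4]]

Insert each entry of the permutation into P by Schensted row insertion, recording in Q the position of each new cell.

Insert 3: appended to row 1. P = [[3]].
Insert 5: appended to row 1. P = [[3, 5]].
Insert 2: 2 bumps 3 from row 1; 3 starts row 2. P = [[2, 5], [3]].
Insert 1: 1 bumps 2 from row 1; 2 bumps 3 from row 2; 3 starts row 3. P = [[1, 5], [2], [3]].
Insert 4: 4 bumps 5 from row 1; 5 appends to row 2. P = [[1, 4], [2, 5], [3]].

So P = [[1, 4], [2, 5], [3]], Q = [[1, 2], [3, 5], [4]].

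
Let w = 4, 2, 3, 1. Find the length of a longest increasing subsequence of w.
2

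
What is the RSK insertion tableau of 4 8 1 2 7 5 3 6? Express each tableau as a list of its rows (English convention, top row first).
P = [[1, 2, 3, 6], [4, 5], [7], [8]]

Insert 4: appended to row 1. P = [[4]].
Insert 8: appended to row 1. P = [[4, 8]].
Insert 1: 1 bumps 4 from row 1; 4 starts row 2. P = [[1, 8], [4]].
Insert 2: 2 bumps 8 from row 1; 8 appends to row 2. P = [[1, 2], [4, 8]].
Insert 7: appended to row 1. P = [[1, 2, 7], [4, 8]].
Insert 5: 5 bumps 7 from row 1; 7 bumps 8 from row 2; 8 starts row 3. P = [[1, 2, 5], [4, 7], [8]].
Insert 3: 3 bumps 5 from row 1; 5 bumps 7 from row 2; 7 bumps 8 from row 3; 8 starts row 4. P = [[1, 2, 3], [4, 5], [7], [8]].
Insert 6: appended to row 1. P = [[1, 2, 3, 6], [4, 5], [7], [8]].

So P = [[1, 2, 3, 6], [4, 5], [7], [8]].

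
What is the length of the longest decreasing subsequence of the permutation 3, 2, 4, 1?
3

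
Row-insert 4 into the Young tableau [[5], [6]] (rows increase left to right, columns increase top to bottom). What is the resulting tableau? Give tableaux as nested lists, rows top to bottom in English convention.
In row 1, 4 replaces 5 (the leftmost entry greater than 4); 5 is bumped to row 2. In row 2, 5 replaces 6 (the leftmost entry greater than 5); 6 is bumped to row 3. 6 starts a new row 3. The new tableau is [[4], [5], [6]].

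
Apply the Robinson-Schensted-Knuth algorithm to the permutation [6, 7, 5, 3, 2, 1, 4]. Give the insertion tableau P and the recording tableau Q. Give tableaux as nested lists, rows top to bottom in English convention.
P = [[1, 4], [2, 7], [3], [5], [6]], Q = [[1, 2], [3, 7], [4], [5], [6]]

Insert each entry of the permutation into P by Schensted row insertion, recording in Q the position of each new cell.

Insert 6: appended to row 1. P = [[6]], Q = [[1]].
Insert 7: appended to row 1. P = [[6, 7]], Q = [[1, 2]].
Insert 5: 5 bumps 6 from row 1; 6 starts row 2. P = [[5, 7], [6]], Q = [[1, 2], [3]].
Insert 3: 3 bumps 5 from row 1; 5 bumps 6 from row 2; 6 starts row 3. P = [[3, 7], [5], [6]], Q = [[1, 2], [3], [4]].
Insert 2: 2 bumps 3 from row 1; 3 bumps 5 from row 2; 5 bumps 6 from row 3; 6 starts row 4. P = [[2, 7], [3], [5], [6]], Q = [[1, 2], [3], [4], [5]].
Insert 1: 1 bumps 2 from row 1; 2 bumps 3 from row 2; 3 bumps 5 from row 3; 5 bumps 6 from row 4; 6 starts row 5. P = [[1, 7], [2], [3], [5], [6]], Q = [[1, 2], [3], [4], [5], [6]].
Insert 4: 4 bumps 7 from row 1; 7 appends to row 2. P = [[1, 4], [2, 7], [3], [5], [6]], Q = [[1, 2], [3, 7], [4], [5], [6]].

So P = [[1, 4], [2, 7], [3], [5], [6]], Q = [[1, 2], [3, 7], [4], [5], [6]].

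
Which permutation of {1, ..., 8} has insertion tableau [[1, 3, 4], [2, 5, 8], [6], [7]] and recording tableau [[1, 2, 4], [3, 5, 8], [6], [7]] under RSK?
2 7 1 8 6 5 3 4

Reverse the RSK construction: for i from n down to 1, find the cell of Q containing i, remove the entry at that cell from P, and reverse-bump it up through P; the value ejected from row 1 is w(i).

Step i=8: Q has 8 at row 2, column 3; remove 8 from row 2 of P and reverse-bump: 8 enters row 1 and ejects 4. So w(8) = 4. P is now [[1, 3, 8], [2, 5], [6], [7]].
Step i=7: Q has 7 at row 4, column 1; remove 7 from row 4 of P and reverse-bump: 7 enters row 3 and ejects 6; 6 enters row 2 and ejects 5; 5 enters row 1 and ejects 3. So w(7) = 3. P is now [[1, 5, 8], [2, 6], [7]].
Step i=6: Q has 6 at row 3, column 1; remove 7 from row 3 of P and reverse-bump: 7 enters row 2 and ejects 6; 6 enters row 1 and ejects 5. So w(6) = 5. P is now [[1, 6, 8], [2, 7]].
Step i=5: Q has 5 at row 2, column 2; remove 7 from row 2 of P and reverse-bump: 7 enters row 1 and ejects 6. So w(5) = 6. P is now [[1, 7, 8], [2]].
Step i=4: Q has 4 at row 1, column 3; remove that cell from P, ejecting 8. So w(4) = 8. P is now [[1, 7], [2]].
Step i=3: Q has 3 at row 2, column 1; remove 2 from row 2 of P and reverse-bump: 2 enters row 1 and ejects 1. So w(3) = 1. P is now [[2, 7]].
Step i=2: Q has 2 at row 1, column 2; remove that cell from P, ejecting 7. So w(2) = 7. P is now [[2]].
Step i=1: Q has 1 at row 1, column 1; remove that cell from P, ejecting 2. So w(1) = 2. P is now [].

So w = 2 7 1 8 6 5 3 4.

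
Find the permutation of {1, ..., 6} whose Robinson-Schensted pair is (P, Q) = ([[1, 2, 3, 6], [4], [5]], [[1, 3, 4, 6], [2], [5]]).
Reverse the RSK construction: for i from n down to 1, find the cell of Q containing i, remove the entry at that cell from P, and reverse-bump it up through P; the value ejected from row 1 is w(i).

Step i=6: Q has 6 at row 1, column 4; remove that cell from P, ejecting 6. So w(6) = 6. P is now [[1, 2, 3], [4], [5]].
Step i=5: Q has 5 at row 3, column 1; remove 5 from row 3 of P and reverse-bump: 5 enters row 2 and ejects 4; 4 enters row 1 and ejects 3. So w(5) = 3. P is now [[1, 2, 4], [5]].
Step i=4: Q has 4 at row 1, column 3; remove that cell from P, ejecting 4. So w(4) = 4. P is now [[1, 2], [5]].
Step i=3: Q has 3 at row 1, column 2; remove that cell from P, ejecting 2. So w(3) = 2. P is now [[1], [5]].
Step i=2: Q has 2 at row 2, column 1; remove 5 from row 2 of P and reverse-bump: 5 enters row 1 and ejects 1. So w(2) = 1. P is now [[5]].
Step i=1: Q has 1 at row 1, column 1; remove that cell from P, ejecting 5. So w(1) = 5. P is now [].

So w = 5 1 2 4 3 6.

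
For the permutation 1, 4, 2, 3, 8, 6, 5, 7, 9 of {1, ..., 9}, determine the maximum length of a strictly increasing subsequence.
6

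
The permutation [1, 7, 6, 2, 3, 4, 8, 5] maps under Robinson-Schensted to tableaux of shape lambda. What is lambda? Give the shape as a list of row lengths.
Row-insert each entry into an empty tableau.

After inserting 1: P = [[1]].
After inserting 7: P = [[1, 7]].
After inserting 6: P = [[1, 6], [7]].
After inserting 2: P = [[1, 2], [6], [7]].
After inserting 3: P = [[1, 2, 3], [6], [7]].
After inserting 4: P = [[1, 2, 3, 4], [6], [7]].
After inserting 8: P = [[1, 2, 3, 4, 8], [6], [7]].
After inserting 5: P = [[1, 2, 3, 4, 5], [6, 8], [7]].

The final insertion tableau P = [[1, 2, 3, 4, 5], [6, 8], [7]] has shape [5, 2, 1].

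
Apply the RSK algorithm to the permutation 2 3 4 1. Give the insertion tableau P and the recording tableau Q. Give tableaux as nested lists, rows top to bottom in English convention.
Insert each entry of the permutation into P by Schensted row insertion, recording in Q the position of each new cell.

Insert 2: appended to row 1. P = [[2]].
Insert 3: appended to row 1. P = [[2, 3]].
Insert 4: appended to row 1. P = [[2, 3, 4]].
Insert 1: 1 bumps 2 from row 1; 2 starts row 2. P = [[1, 3, 4], [2]].

So P = [[1, 3, 4], [2]], Q = [[1, 2, 3], [4]].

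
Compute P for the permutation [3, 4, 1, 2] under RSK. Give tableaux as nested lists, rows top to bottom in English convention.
Insert 3: appended to row 1. P = [[3]].
Insert 4: appended to row 1. P = [[3, 4]].
Insert 1: 1 bumps 3 from row 1; 3 starts row 2. P = [[1, 4], [3]].
Insert 2: 2 bumps 4 from row 1; 4 appends to row 2. P = [[1, 2], [3, 4]].

So P = [[1, 2], [3, 4]].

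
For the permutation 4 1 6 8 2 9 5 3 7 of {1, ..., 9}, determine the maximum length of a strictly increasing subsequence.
4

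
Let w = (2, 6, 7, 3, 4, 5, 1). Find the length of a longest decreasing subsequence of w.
3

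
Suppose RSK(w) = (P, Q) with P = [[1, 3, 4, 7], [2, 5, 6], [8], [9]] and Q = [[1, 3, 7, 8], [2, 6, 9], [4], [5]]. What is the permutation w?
Reverse the RSK construction: for i from n down to 1, find the cell of Q containing i, remove the entry at that cell from P, and reverse-bump it up through P; the value ejected from row 1 is w(i).

Step i=9: Q has 9 at row 2, column 3; remove 6 from row 2 of P and reverse-bump: 6 enters row 1 and ejects 4. So w(9) = 4. P is now [[1, 3, 6, 7], [2, 5], [8], [9]].
Step i=8: Q has 8 at row 1, column 4; remove that cell from P, ejecting 7. So w(8) = 7. P is now [[1, 3, 6], [2, 5], [8], [9]].
Step i=7: Q has 7 at row 1, column 3; remove that cell from P, ejecting 6. So w(7) = 6. P is now [[1, 3], [2, 5], [8], [9]].
Step i=6: Q has 6 at row 2, column 2; remove 5 from row 2 of P and reverse-bump: 5 enters row 1 and ejects 3. So w(6) = 3. P is now [[1, 5], [2], [8], [9]].
Step i=5: Q has 5 at row 4, column 1; remove 9 from row 4 of P and reverse-bump: 9 enters row 3 and ejects 8; 8 enters row 2 and ejects 2; 2 enters row 1 and ejects 1. So w(5) = 1. P is now [[2, 5], [8], [9]].
Step i=4: Q has 4 at row 3, column 1; remove 9 from row 3 of P and reverse-bump: 9 enters row 2 and ejects 8; 8 enters row 1 and ejects 5. So w(4) = 5. P is now [[2, 8], [9]].
Step i=3: Q has 3 at row 1, column 2; remove that cell from P, ejecting 8. So w(3) = 8. P is now [[2], [9]].
Step i=2: Q has 2 at row 2, column 1; remove 9 from row 2 of P and reverse-bump: 9 enters row 1 and ejects 2. So w(2) = 2. P is now [[9]].
Step i=1: Q has 1 at row 1, column 1; remove that cell from P, ejecting 9. So w(1) = 9. P is now [].

So w = 9 2 8 5 1 3 6 7 4.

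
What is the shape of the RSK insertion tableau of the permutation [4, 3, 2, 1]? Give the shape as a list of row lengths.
RSK row insertion gives P = [[1], [2], [3], [4]], which has shape [1, 1, 1, 1].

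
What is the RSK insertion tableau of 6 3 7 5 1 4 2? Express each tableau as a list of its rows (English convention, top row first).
P = [[1, 2], [3, 4], [5, 7], [6]]

Insert 6: appended to row 1. P = [[6]].
Insert 3: 3 bumps 6 from row 1; 6 starts row 2. P = [[3], [6]].
Insert 7: appended to row 1. P = [[3, 7], [6]].
Insert 5: 5 bumps 7 from row 1; 7 appends to row 2. P = [[3, 5], [6, 7]].
Insert 1: 1 bumps 3 from row 1; 3 bumps 6 from row 2; 6 starts row 3. P = [[1, 5], [3, 7], [6]].
Insert 4: 4 bumps 5 from row 1; 5 bumps 7 from row 2; 7 appends to row 3. P = [[1, 4], [3, 5], [6, 7]].
Insert 2: 2 bumps 4 from row 1; 4 bumps 5 from row 2; 5 bumps 6 from row 3; 6 starts row 4. P = [[1, 2], [3, 4], [5, 7], [6]].

So P = [[1, 2], [3, 4], [5, 7], [6]].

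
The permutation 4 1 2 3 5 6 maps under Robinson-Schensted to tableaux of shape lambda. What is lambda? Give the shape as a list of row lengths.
[5, 1]

RSK row insertion gives P = [[1, 2, 3, 5, 6], [4]], which has shape [5, 1].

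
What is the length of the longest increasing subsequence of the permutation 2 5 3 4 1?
3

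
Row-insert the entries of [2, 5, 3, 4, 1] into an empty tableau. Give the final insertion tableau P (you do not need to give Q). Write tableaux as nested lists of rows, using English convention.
P = [[1, 3, 4], [2], [5]]

Insert 2: appended to row 1. P = [[2]].
Insert 5: appended to row 1. P = [[2, 5]].
Insert 3: 3 bumps 5 from row 1; 5 starts row 2. P = [[2, 3], [5]].
Insert 4: appended to row 1. P = [[2, 3, 4], [5]].
Insert 1: 1 bumps 2 from row 1; 2 bumps 5 from row 2; 5 starts row 3. P = [[1, 3, 4], [2], [5]].

So P = [[1, 3, 4], [2], [5]].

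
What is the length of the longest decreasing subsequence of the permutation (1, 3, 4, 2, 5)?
2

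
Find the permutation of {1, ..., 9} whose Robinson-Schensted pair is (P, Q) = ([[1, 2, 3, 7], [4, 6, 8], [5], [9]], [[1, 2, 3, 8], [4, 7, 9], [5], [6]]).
1 5 9 6 4 2 3 8 7

Reverse the RSK construction: for i from n down to 1, find the cell of Q containing i, remove the entry at that cell from P, and reverse-bump it up through P; the value ejected from row 1 is w(i).

Step i=9: Q has 9 at row 2, column 3; remove 8 from row 2 of P and reverse-bump: 8 enters row 1 and ejects 7. So w(9) = 7. P is now [[1, 2, 3, 8], [4, 6], [5], [9]].
Step i=8: Q has 8 at row 1, column 4; remove that cell from P, ejecting 8. So w(8) = 8. P is now [[1, 2, 3], [4, 6], [5], [9]].
Step i=7: Q has 7 at row 2, column 2; remove 6 from row 2 of P and reverse-bump: 6 enters row 1 and ejects 3. So w(7) = 3. P is now [[1, 2, 6], [4], [5], [9]].
Step i=6: Q has 6 at row 4, column 1; remove 9 from row 4 of P and reverse-bump: 9 enters row 3 and ejects 5; 5 enters row 2 and ejects 4; 4 enters row 1 and ejects 2. So w(6) = 2. P is now [[1, 4, 6], [5], [9]].
Step i=5: Q has 5 at row 3, column 1; remove 9 from row 3 of P and reverse-bump: 9 enters row 2 and ejects 5; 5 enters row 1 and ejects 4. So w(5) = 4. P is now [[1, 5, 6], [9]].
Step i=4: Q has 4 at row 2, column 1; remove 9 from row 2 of P and reverse-bump: 9 enters row 1 and ejects 6. So w(4) = 6. P is now [[1, 5, 9]].
Step i=3: Q has 3 at row 1, column 3; remove that cell from P, ejecting 9. So w(3) = 9. P is now [[1, 5]].
Step i=2: Q has 2 at row 1, column 2; remove that cell from P, ejecting 5. So w(2) = 5. P is now [[1]].
Step i=1: Q has 1 at row 1, column 1; remove that cell from P, ejecting 1. So w(1) = 1. P is now [].

So w = 1 5 9 6 4 2 3 8 7.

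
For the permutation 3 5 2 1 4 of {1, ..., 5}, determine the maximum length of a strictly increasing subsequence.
2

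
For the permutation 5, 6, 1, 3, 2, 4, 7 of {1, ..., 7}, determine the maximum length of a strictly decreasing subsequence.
3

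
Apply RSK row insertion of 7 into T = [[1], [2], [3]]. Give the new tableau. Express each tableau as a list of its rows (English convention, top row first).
[[1, 7], [2], [3]]

7 is larger than every entry of row 1, so it is appended to row 1. The new tableau is [[1, 7], [2], [3]].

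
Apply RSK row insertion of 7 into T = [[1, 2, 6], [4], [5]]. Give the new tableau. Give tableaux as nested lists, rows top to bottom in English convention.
[[1, 2, 6, 7], [4], [5]]

7 is larger than every entry of row 1, so it is appended to row 1. The new tableau is [[1, 2, 6, 7], [4], [5]].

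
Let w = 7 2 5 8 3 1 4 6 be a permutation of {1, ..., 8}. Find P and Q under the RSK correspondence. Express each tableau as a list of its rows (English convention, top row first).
P = [[1, 3, 4, 6], [2, 8], [5], [7]], Q = [[1, 3, 4, 8], [2, 7], [5], [6]]

Insert each entry of the permutation into P by Schensted row insertion, recording in Q the position of each new cell.

After inserting 7: P = [[7]].
After inserting 2: P = [[2], [7]].
After inserting 5: P = [[2, 5], [7]].
After inserting 8: P = [[2, 5, 8], [7]].
After inserting 3: P = [[2, 3, 8], [5], [7]].
After inserting 1: P = [[1, 3, 8], [2], [5], [7]].
After inserting 4: P = [[1, 3, 4], [2, 8], [5], [7]].
After inserting 6: P = [[1, 3, 4, 6], [2, 8], [5], [7]].

So P = [[1, 3, 4, 6], [2, 8], [5], [7]], Q = [[1, 3, 4, 8], [2, 7], [5], [6]].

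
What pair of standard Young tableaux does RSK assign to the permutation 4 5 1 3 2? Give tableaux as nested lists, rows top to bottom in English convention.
Insert each entry of the permutation into P by Schensted row insertion, recording in Q the position of each new cell.

Insert 4: appended to row 1. P = [[4]].
Insert 5: appended to row 1. P = [[4, 5]].
Insert 1: 1 bumps 4 from row 1; 4 starts row 2. P = [[1, 5], [4]].
Insert 3: 3 bumps 5 from row 1; 5 appends to row 2. P = [[1, 3], [4, 5]].
Insert 2: 2 bumps 3 from row 1; 3 bumps 4 from row 2; 4 starts row 3. P = [[1, 2], [3, 5], [4]].

So P = [[1, 2], [3, 5], [4]], Q = [[1, 2], [3, 4], [5]].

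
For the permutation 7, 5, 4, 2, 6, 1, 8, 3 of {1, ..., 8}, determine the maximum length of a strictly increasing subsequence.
3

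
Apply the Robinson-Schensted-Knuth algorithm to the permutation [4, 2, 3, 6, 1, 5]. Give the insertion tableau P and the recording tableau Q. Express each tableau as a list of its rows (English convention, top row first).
P = [[1, 3, 5], [2, 6], [4]], Q = [[1, 3, 4], [2, 6], [5]]

Insert each entry of the permutation into P by Schensted row insertion, recording in Q the position of each new cell.

After inserting 4: P = [[4]].
After inserting 2: P = [[2], [4]].
After inserting 3: P = [[2, 3], [4]].
After inserting 6: P = [[2, 3, 6], [4]].
After inserting 1: P = [[1, 3, 6], [2], [4]].
After inserting 5: P = [[1, 3, 5], [2, 6], [4]].

So P = [[1, 3, 5], [2, 6], [4]], Q = [[1, 3, 4], [2, 6], [5]].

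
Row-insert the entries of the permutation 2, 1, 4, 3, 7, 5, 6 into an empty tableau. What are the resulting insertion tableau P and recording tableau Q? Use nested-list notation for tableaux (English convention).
P = [[1, 3, 5, 6], [2, 4, 7]], Q = [[1, 3, 5, 7], [2, 4, 6]]

Insert each entry of the permutation into P by Schensted row insertion, recording in Q the position of each new cell.

Insert 2: appended to row 1. P = [[2]], Q = [[1]].
Insert 1: 1 bumps 2 from row 1; 2 starts row 2. P = [[1], [2]], Q = [[1], [2]].
Insert 4: appended to row 1. P = [[1, 4], [2]], Q = [[1, 3], [2]].
Insert 3: 3 bumps 4 from row 1; 4 appends to row 2. P = [[1, 3], [2, 4]], Q = [[1, 3], [2, 4]].
Insert 7: appended to row 1. P = [[1, 3, 7], [2, 4]], Q = [[1, 3, 5], [2, 4]].
Insert 5: 5 bumps 7 from row 1; 7 appends to row 2. P = [[1, 3, 5], [2, 4, 7]], Q = [[1, 3, 5], [2, 4, 6]].
Insert 6: appended to row 1. P = [[1, 3, 5, 6], [2, 4, 7]], Q = [[1, 3, 5, 7], [2, 4, 6]].

So P = [[1, 3, 5, 6], [2, 4, 7]], Q = [[1, 3, 5, 7], [2, 4, 6]].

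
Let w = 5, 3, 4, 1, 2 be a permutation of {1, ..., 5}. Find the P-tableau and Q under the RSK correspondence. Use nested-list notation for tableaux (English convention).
P = [[1, 2], [3, 4], [5]], Q = [[1, 3], [2, 5], [4]]

Insert each entry of the permutation into P by Schensted row insertion, recording in Q the position of each new cell.

After inserting 5: P = [[5]].
After inserting 3: P = [[3], [5]].
After inserting 4: P = [[3, 4], [5]].
After inserting 1: P = [[1, 4], [3], [5]].
After inserting 2: P = [[1, 2], [3, 4], [5]].

So P = [[1, 2], [3, 4], [5]], Q = [[1, 3], [2, 5], [4]].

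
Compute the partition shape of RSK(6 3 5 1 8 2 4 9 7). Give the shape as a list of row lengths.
Row-insert each entry into an empty tableau.

After inserting 6: P = [[6]].
After inserting 3: P = [[3], [6]].
After inserting 5: P = [[3, 5], [6]].
After inserting 1: P = [[1, 5], [3], [6]].
After inserting 8: P = [[1, 5, 8], [3], [6]].
After inserting 2: P = [[1, 2, 8], [3, 5], [6]].
After inserting 4: P = [[1, 2, 4], [3, 5, 8], [6]].
After inserting 9: P = [[1, 2, 4, 9], [3, 5, 8], [6]].
After inserting 7: P = [[1, 2, 4, 7], [3, 5, 8, 9], [6]].

The final insertion tableau P = [[1, 2, 4, 7], [3, 5, 8, 9], [6]] has shape [4, 4, 1].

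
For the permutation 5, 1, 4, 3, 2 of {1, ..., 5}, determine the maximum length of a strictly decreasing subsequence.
4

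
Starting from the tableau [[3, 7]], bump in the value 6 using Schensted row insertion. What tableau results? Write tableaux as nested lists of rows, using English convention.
[[3, 6], [7]]

In row 1, 6 replaces 7 (the leftmost entry greater than 6); 7 is bumped to row 2. 7 starts a new row 2. The new tableau is [[3, 6], [7]].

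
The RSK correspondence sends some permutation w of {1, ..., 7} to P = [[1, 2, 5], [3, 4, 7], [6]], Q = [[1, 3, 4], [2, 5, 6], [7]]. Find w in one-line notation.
Reverse the RSK construction: for i from n down to 1, find the cell of Q containing i, remove the entry at that cell from P, and reverse-bump it up through P; the value ejected from row 1 is w(i).

Step i=7: Q has 7 at row 3, column 1; remove 6 from row 3 of P and reverse-bump: 6 enters row 2 and ejects 4; 4 enters row 1 and ejects 2. So w(7) = 2. P is now [[1, 4, 5], [3, 6, 7]].
Step i=6: Q has 6 at row 2, column 3; remove 7 from row 2 of P and reverse-bump: 7 enters row 1 and ejects 5. So w(6) = 5. P is now [[1, 4, 7], [3, 6]].
Step i=5: Q has 5 at row 2, column 2; remove 6 from row 2 of P and reverse-bump: 6 enters row 1 and ejects 4. So w(5) = 4. P is now [[1, 6, 7], [3]].
Step i=4: Q has 4 at row 1, column 3; remove that cell from P, ejecting 7. So w(4) = 7. P is now [[1, 6], [3]].
Step i=3: Q has 3 at row 1, column 2; remove that cell from P, ejecting 6. So w(3) = 6. P is now [[1], [3]].
Step i=2: Q has 2 at row 2, column 1; remove 3 from row 2 of P and reverse-bump: 3 enters row 1 and ejects 1. So w(2) = 1. P is now [[3]].
Step i=1: Q has 1 at row 1, column 1; remove that cell from P, ejecting 3. So w(1) = 3. P is now [].

So w = 3 1 6 7 4 5 2.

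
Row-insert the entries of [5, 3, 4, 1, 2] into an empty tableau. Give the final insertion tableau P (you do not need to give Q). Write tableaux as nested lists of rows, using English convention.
After inserting 5: P = [[5]].
After inserting 3: P = [[3], [5]].
After inserting 4: P = [[3, 4], [5]].
After inserting 1: P = [[1, 4], [3], [5]].
After inserting 2: P = [[1, 2], [3, 4], [5]].

So P = [[1, 2], [3, 4], [5]].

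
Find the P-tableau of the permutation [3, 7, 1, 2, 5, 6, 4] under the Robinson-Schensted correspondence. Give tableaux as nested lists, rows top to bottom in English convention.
Insert 3: appended to row 1. P = [[3]].
Insert 7: appended to row 1. P = [[3, 7]].
Insert 1: 1 bumps 3 from row 1; 3 starts row 2. P = [[1, 7], [3]].
Insert 2: 2 bumps 7 from row 1; 7 appends to row 2. P = [[1, 2], [3, 7]].
Insert 5: appended to row 1. P = [[1, 2, 5], [3, 7]].
Insert 6: appended to row 1. P = [[1, 2, 5, 6], [3, 7]].
Insert 4: 4 bumps 5 from row 1; 5 bumps 7 from row 2; 7 starts row 3. P = [[1, 2, 4, 6], [3, 5], [7]].

So P = [[1, 2, 4, 6], [3, 5], [7]].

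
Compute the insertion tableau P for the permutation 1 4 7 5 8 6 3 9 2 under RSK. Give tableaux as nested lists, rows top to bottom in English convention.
Insert 1: appended to row 1. P = [[1]].
Insert 4: appended to row 1. P = [[1, 4]].
Insert 7: appended to row 1. P = [[1, 4, 7]].
Insert 5: 5 bumps 7 from row 1; 7 starts row 2. P = [[1, 4, 5], [7]].
Insert 8: appended to row 1. P = [[1, 4, 5, 8], [7]].
Insert 6: 6 bumps 8 from row 1; 8 appends to row 2. P = [[1, 4, 5, 6], [7, 8]].
Insert 3: 3 bumps 4 from row 1; 4 bumps 7 from row 2; 7 starts row 3. P = [[1, 3, 5, 6], [4, 8], [7]].
Insert 9: appended to row 1. P = [[1, 3, 5, 6, 9], [4, 8], [7]].
Insert 2: 2 bumps 3 from row 1; 3 bumps 4 from row 2; 4 bumps 7 from row 3; 7 starts row 4. P = [[1, 2, 5, 6, 9], [3, 8], [4], [7]].

So P = [[1, 2, 5, 6, 9], [3, 8], [4], [7]].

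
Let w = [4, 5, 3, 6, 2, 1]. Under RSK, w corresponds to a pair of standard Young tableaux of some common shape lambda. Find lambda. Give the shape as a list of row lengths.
[3, 1, 1, 1]

Row-insert each entry into an empty tableau.

After inserting 4: P = [[4]].
After inserting 5: P = [[4, 5]].
After inserting 3: P = [[3, 5], [4]].
After inserting 6: P = [[3, 5, 6], [4]].
After inserting 2: P = [[2, 5, 6], [3], [4]].
After inserting 1: P = [[1, 5, 6], [2], [3], [4]].

The final insertion tableau P = [[1, 5, 6], [2], [3], [4]] has shape [3, 1, 1, 1].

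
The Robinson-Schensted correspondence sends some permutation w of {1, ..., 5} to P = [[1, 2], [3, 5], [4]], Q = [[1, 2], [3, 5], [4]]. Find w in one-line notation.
Reverse the RSK construction: for i from n down to 1, find the cell of Q containing i, remove the entry at that cell from P, and reverse-bump it up through P; the value ejected from row 1 is w(i).

Step i=5: Q has 5 at row 2, column 2; remove 5 from row 2 of P and reverse-bump: 5 enters row 1 and ejects 2. So w(5) = 2. P is now [[1, 5], [3], [4]].
Step i=4: Q has 4 at row 3, column 1; remove 4 from row 3 of P and reverse-bump: 4 enters row 2 and ejects 3; 3 enters row 1 and ejects 1. So w(4) = 1. P is now [[3, 5], [4]].
Step i=3: Q has 3 at row 2, column 1; remove 4 from row 2 of P and reverse-bump: 4 enters row 1 and ejects 3. So w(3) = 3. P is now [[4, 5]].
Step i=2: Q has 2 at row 1, column 2; remove that cell from P, ejecting 5. So w(2) = 5. P is now [[4]].
Step i=1: Q has 1 at row 1, column 1; remove that cell from P, ejecting 4. So w(1) = 4. P is now [].

So w = 4 5 3 1 2.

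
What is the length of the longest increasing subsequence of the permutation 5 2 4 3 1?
2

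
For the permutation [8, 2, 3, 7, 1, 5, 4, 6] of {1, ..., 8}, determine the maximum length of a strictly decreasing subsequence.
4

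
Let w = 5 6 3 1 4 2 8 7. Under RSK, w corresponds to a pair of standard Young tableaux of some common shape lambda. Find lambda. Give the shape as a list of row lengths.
RSK row insertion gives P = [[1, 2, 7], [3, 4, 8], [5, 6]], which has shape [3, 3, 2].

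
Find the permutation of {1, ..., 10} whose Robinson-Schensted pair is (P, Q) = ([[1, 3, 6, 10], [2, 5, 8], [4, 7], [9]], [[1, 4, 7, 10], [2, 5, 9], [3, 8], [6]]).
Reverse RSK: for i = n, n-1, ..., 1, locate i in Q, remove the corresponding corner cell from P, and reverse-bump its entry up through P; the value ejected from row 1 is w(i).

So w = 9 4 2 7 5 1 8 3 6 10.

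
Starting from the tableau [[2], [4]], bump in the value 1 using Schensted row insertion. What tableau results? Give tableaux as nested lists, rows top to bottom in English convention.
[[1], [2], [4]]

In row 1, 1 replaces 2 (the leftmost entry greater than 1); 2 is bumped to row 2. In row 2, 2 replaces 4 (the leftmost entry greater than 2); 4 is bumped to row 3. 4 starts a new row 3. The new tableau is [[1], [2], [4]].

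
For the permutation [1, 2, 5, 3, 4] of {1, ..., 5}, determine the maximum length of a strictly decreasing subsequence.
2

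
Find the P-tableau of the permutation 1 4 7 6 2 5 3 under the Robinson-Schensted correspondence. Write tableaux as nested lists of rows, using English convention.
P = [[1, 2, 3], [4, 5], [6], [7]]

Insert 1: appended to row 1. P = [[1]].
Insert 4: appended to row 1. P = [[1, 4]].
Insert 7: appended to row 1. P = [[1, 4, 7]].
Insert 6: 6 bumps 7 from row 1; 7 starts row 2. P = [[1, 4, 6], [7]].
Insert 2: 2 bumps 4 from row 1; 4 bumps 7 from row 2; 7 starts row 3. P = [[1, 2, 6], [4], [7]].
Insert 5: 5 bumps 6 from row 1; 6 appends to row 2. P = [[1, 2, 5], [4, 6], [7]].
Insert 3: 3 bumps 5 from row 1; 5 bumps 6 from row 2; 6 bumps 7 from row 3; 7 starts row 4. P = [[1, 2, 3], [4, 5], [6], [7]].

So P = [[1, 2, 3], [4, 5], [6], [7]].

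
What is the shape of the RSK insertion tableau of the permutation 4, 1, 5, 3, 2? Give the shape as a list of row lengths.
RSK row insertion gives P = [[1, 2], [3, 5], [4]], which has shape [2, 2, 1].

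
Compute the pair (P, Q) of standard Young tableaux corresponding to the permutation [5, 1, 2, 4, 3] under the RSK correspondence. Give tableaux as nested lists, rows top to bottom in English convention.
P = [[1, 2, 3], [4], [5]], Q = [[1, 3, 4], [2], [5]]

Insert each entry of the permutation into P by Schensted row insertion, recording in Q the position of each new cell.

Insert 5: appended to row 1. P = [[5]].
Insert 1: 1 bumps 5 from row 1; 5 starts row 2. P = [[1], [5]].
Insert 2: appended to row 1. P = [[1, 2], [5]].
Insert 4: appended to row 1. P = [[1, 2, 4], [5]].
Insert 3: 3 bumps 4 from row 1; 4 bumps 5 from row 2; 5 starts row 3. P = [[1, 2, 3], [4], [5]].

So P = [[1, 2, 3], [4], [5]], Q = [[1, 3, 4], [2], [5]].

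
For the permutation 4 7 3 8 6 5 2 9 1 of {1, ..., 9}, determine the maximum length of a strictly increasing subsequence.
4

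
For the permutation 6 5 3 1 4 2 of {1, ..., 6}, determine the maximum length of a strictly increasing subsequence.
2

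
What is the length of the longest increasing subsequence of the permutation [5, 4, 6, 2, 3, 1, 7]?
3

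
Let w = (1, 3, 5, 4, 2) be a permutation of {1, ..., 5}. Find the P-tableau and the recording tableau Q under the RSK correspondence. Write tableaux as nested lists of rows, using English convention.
Insert each entry of the permutation into P by Schensted row insertion, recording in Q the position of each new cell.

Insert 1: appended to row 1. P = [[1]].
Insert 3: appended to row 1. P = [[1, 3]].
Insert 5: appended to row 1. P = [[1, 3, 5]].
Insert 4: 4 bumps 5 from row 1; 5 starts row 2. P = [[1, 3, 4], [5]].
Insert 2: 2 bumps 3 from row 1; 3 bumps 5 from row 2; 5 starts row 3. P = [[1, 2, 4], [3], [5]].

So P = [[1, 2, 4], [3], [5]], Q = [[1, 2, 3], [4], [5]].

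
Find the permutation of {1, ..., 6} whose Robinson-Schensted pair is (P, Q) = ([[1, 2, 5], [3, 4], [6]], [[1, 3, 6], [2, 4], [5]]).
Reverse RSK: for i = n, n-1, ..., 1, locate i in Q, remove the corresponding corner cell from P, and reverse-bump its entry up through P; the value ejected from row 1 is w(i).

So w = 3 1 6 4 2 5.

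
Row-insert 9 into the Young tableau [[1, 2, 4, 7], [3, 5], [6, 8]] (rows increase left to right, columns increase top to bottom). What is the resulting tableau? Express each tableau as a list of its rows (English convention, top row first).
9 is larger than every entry of row 1, so it is appended to row 1. The new tableau is [[1, 2, 4, 7, 9], [3, 5], [6, 8]].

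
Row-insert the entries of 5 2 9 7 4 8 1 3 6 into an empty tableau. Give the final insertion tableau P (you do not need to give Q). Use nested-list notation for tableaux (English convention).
Insert 5: appended to row 1. P = [[5]].
Insert 2: 2 bumps 5 from row 1; 5 starts row 2. P = [[2], [5]].
Insert 9: appended to row 1. P = [[2, 9], [5]].
Insert 7: 7 bumps 9 from row 1; 9 appends to row 2. P = [[2, 7], [5, 9]].
Insert 4: 4 bumps 7 from row 1; 7 bumps 9 from row 2; 9 starts row 3. P = [[2, 4], [5, 7], [9]].
Insert 8: appended to row 1. P = [[2, 4, 8], [5, 7], [9]].
Insert 1: 1 bumps 2 from row 1; 2 bumps 5 from row 2; 5 bumps 9 from row 3; 9 starts row 4. P = [[1, 4, 8], [2, 7], [5], [9]].
Insert 3: 3 bumps 4 from row 1; 4 bumps 7 from row 2; 7 appends to row 3. P = [[1, 3, 8], [2, 4], [5, 7], [9]].
Insert 6: 6 bumps 8 from row 1; 8 appends to row 2. P = [[1, 3, 6], [2, 4, 8], [5, 7], [9]].

So P = [[1, 3, 6], [2, 4, 8], [5, 7], [9]].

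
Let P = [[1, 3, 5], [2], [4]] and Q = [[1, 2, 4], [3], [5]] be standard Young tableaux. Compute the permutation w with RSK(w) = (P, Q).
2 4 3 5 1

Reverse the RSK construction: for i from n down to 1, find the cell of Q containing i, remove the entry at that cell from P, and reverse-bump it up through P; the value ejected from row 1 is w(i).

Step i=5: Q has 5 at row 3, column 1; remove 4 from row 3 of P and reverse-bump: 4 enters row 2 and ejects 2; 2 enters row 1 and ejects 1. So w(5) = 1. P is now [[2, 3, 5], [4]].
Step i=4: Q has 4 at row 1, column 3; remove that cell from P, ejecting 5. So w(4) = 5. P is now [[2, 3], [4]].
Step i=3: Q has 3 at row 2, column 1; remove 4 from row 2 of P and reverse-bump: 4 enters row 1 and ejects 3. So w(3) = 3. P is now [[2, 4]].
Step i=2: Q has 2 at row 1, column 2; remove that cell from P, ejecting 4. So w(2) = 4. P is now [[2]].
Step i=1: Q has 1 at row 1, column 1; remove that cell from P, ejecting 2. So w(1) = 2. P is now [].

So w = 2 4 3 5 1.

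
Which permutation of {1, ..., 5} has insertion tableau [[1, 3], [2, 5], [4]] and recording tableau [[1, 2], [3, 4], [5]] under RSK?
Reverse the RSK construction: for i from n down to 1, find the cell of Q containing i, remove the entry at that cell from P, and reverse-bump it up through P; the value ejected from row 1 is w(i).

Step i=5: Q has 5 at row 3, column 1; remove 4 from row 3 of P and reverse-bump: 4 enters row 2 and ejects 2; 2 enters row 1 and ejects 1. So w(5) = 1. P is now [[2, 3], [4, 5]].
Step i=4: Q has 4 at row 2, column 2; remove 5 from row 2 of P and reverse-bump: 5 enters row 1 and ejects 3. So w(4) = 3. P is now [[2, 5], [4]].
Step i=3: Q has 3 at row 2, column 1; remove 4 from row 2 of P and reverse-bump: 4 enters row 1 and ejects 2. So w(3) = 2. P is now [[4, 5]].
Step i=2: Q has 2 at row 1, column 2; remove that cell from P, ejecting 5. So w(2) = 5. P is now [[4]].
Step i=1: Q has 1 at row 1, column 1; remove that cell from P, ejecting 4. So w(1) = 4. P is now [].

So w = 4 5 2 3 1.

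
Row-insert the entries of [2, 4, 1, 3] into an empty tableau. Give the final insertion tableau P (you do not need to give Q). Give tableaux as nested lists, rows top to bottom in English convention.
Insert 2: appended to row 1. P = [[2]].
Insert 4: appended to row 1. P = [[2, 4]].
Insert 1: 1 bumps 2 from row 1; 2 starts row 2. P = [[1, 4], [2]].
Insert 3: 3 bumps 4 from row 1; 4 appends to row 2. P = [[1, 3], [2, 4]].

So P = [[1, 3], [2, 4]].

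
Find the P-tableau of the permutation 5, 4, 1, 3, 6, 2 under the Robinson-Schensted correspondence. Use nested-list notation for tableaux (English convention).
P = [[1, 2, 6], [3], [4], [5]]

After inserting 5: P = [[5]].
After inserting 4: P = [[4], [5]].
After inserting 1: P = [[1], [4], [5]].
After inserting 3: P = [[1, 3], [4], [5]].
After inserting 6: P = [[1, 3, 6], [4], [5]].
After inserting 2: P = [[1, 2, 6], [3], [4], [5]].

So P = [[1, 2, 6], [3], [4], [5]].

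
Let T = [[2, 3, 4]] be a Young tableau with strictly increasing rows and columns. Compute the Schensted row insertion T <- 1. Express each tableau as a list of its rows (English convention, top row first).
[[1, 3, 4], [2]]

In row 1, 1 replaces 2 (the leftmost entry greater than 1); 2 is bumped to row 2. 2 starts a new row 2. The new tableau is [[1, 3, 4], [2]].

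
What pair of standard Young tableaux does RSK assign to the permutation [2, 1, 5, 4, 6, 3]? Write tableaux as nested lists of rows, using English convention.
P = [[1, 3, 6], [2, 4], [5]], Q = [[1, 3, 5], [2, 4], [6]]

Insert each entry of the permutation into P by Schensted row insertion, recording in Q the position of each new cell.

Insert 2: appended to row 1. P = [[2]], Q = [[1]].
Insert 1: 1 bumps 2 from row 1; 2 starts row 2. P = [[1], [2]], Q = [[1], [2]].
Insert 5: appended to row 1. P = [[1, 5], [2]], Q = [[1, 3], [2]].
Insert 4: 4 bumps 5 from row 1; 5 appends to row 2. P = [[1, 4], [2, 5]], Q = [[1, 3], [2, 4]].
Insert 6: appended to row 1. P = [[1, 4, 6], [2, 5]], Q = [[1, 3, 5], [2, 4]].
Insert 3: 3 bumps 4 from row 1; 4 bumps 5 from row 2; 5 starts row 3. P = [[1, 3, 6], [2, 4], [5]], Q = [[1, 3, 5], [2, 4], [6]].

So P = [[1, 3, 6], [2, 4], [5]], Q = [[1, 3, 5], [2, 4], [6]].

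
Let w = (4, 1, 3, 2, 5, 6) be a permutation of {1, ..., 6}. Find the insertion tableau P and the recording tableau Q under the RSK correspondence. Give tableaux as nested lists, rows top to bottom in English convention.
P = [[1, 2, 5, 6], [3], [4]], Q = [[1, 3, 5, 6], [2], [4]]

Insert each entry of the permutation into P by Schensted row insertion, recording in Q the position of each new cell.

After inserting 4: P = [[4]].
After inserting 1: P = [[1], [4]].
After inserting 3: P = [[1, 3], [4]].
After inserting 2: P = [[1, 2], [3], [4]].
After inserting 5: P = [[1, 2, 5], [3], [4]].
After inserting 6: P = [[1, 2, 5, 6], [3], [4]].

So P = [[1, 2, 5, 6], [3], [4]], Q = [[1, 3, 5, 6], [2], [4]].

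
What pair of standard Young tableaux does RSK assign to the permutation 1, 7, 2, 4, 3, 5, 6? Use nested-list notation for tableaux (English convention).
P = [[1, 2, 3, 5, 6], [4], [7]], Q = [[1, 2, 4, 6, 7], [3], [5]]

Insert each entry of the permutation into P by Schensted row insertion, recording in Q the position of each new cell.

Insert 1: appended to row 1. P = [[1]].
Insert 7: appended to row 1. P = [[1, 7]].
Insert 2: 2 bumps 7 from row 1; 7 starts row 2. P = [[1, 2], [7]].
Insert 4: appended to row 1. P = [[1, 2, 4], [7]].
Insert 3: 3 bumps 4 from row 1; 4 bumps 7 from row 2; 7 starts row 3. P = [[1, 2, 3], [4], [7]].
Insert 5: appended to row 1. P = [[1, 2, 3, 5], [4], [7]].
Insert 6: appended to row 1. P = [[1, 2, 3, 5, 6], [4], [7]].

So P = [[1, 2, 3, 5, 6], [4], [7]], Q = [[1, 2, 4, 6, 7], [3], [5]].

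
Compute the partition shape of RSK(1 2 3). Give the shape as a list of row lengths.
Row-insert each entry into an empty tableau.

After inserting 1: P = [[1]].
After inserting 2: P = [[1, 2]].
After inserting 3: P = [[1, 2, 3]].

The final insertion tableau P = [[1, 2, 3]] has shape [3].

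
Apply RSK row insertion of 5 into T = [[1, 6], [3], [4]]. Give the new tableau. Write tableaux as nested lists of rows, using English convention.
[[1, 5], [3, 6], [4]]

In row 1, 5 replaces 6 (the leftmost entry greater than 5); 6 is bumped to row 2. 6 is appended to row 2. The new tableau is [[1, 5], [3, 6], [4]].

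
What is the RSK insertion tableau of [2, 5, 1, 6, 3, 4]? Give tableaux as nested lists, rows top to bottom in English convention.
Insert 2: appended to row 1. P = [[2]].
Insert 5: appended to row 1. P = [[2, 5]].
Insert 1: 1 bumps 2 from row 1; 2 starts row 2. P = [[1, 5], [2]].
Insert 6: appended to row 1. P = [[1, 5, 6], [2]].
Insert 3: 3 bumps 5 from row 1; 5 appends to row 2. P = [[1, 3, 6], [2, 5]].
Insert 4: 4 bumps 6 from row 1; 6 appends to row 2. P = [[1, 3, 4], [2, 5, 6]].

So P = [[1, 3, 4], [2, 5, 6]].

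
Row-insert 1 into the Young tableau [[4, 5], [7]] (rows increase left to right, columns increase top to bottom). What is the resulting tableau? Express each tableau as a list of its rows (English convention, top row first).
In row 1, 1 replaces 4 (the leftmost entry greater than 1); 4 is bumped to row 2. In row 2, 4 replaces 7 (the leftmost entry greater than 4); 7 is bumped to row 3. 7 starts a new row 3. The new tableau is [[1, 5], [4], [7]].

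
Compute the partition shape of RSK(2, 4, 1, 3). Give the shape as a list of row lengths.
[2, 2]

RSK row insertion gives P = [[1, 3], [2, 4]], which has shape [2, 2].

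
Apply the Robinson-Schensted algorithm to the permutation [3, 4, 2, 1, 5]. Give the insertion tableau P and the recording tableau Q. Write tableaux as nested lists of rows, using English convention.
P = [[1, 4, 5], [2], [3]], Q = [[1, 2, 5], [3], [4]]

Insert each entry of the permutation into P by Schensted row insertion, recording in Q the position of each new cell.

After inserting 3: P = [[3]].
After inserting 4: P = [[3, 4]].
After inserting 2: P = [[2, 4], [3]].
After inserting 1: P = [[1, 4], [2], [3]].
After inserting 5: P = [[1, 4, 5], [2], [3]].

So P = [[1, 4, 5], [2], [3]], Q = [[1, 2, 5], [3], [4]].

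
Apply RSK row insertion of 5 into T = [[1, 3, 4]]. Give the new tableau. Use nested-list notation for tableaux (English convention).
[[1, 3, 4, 5]]

5 is larger than every entry of row 1, so it is appended to row 1. The new tableau is [[1, 3, 4, 5]].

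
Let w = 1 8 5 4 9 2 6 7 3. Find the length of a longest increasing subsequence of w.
4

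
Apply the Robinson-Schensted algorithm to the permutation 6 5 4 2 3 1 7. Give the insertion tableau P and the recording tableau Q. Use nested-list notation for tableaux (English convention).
Insert each entry of the permutation into P by Schensted row insertion, recording in Q the position of each new cell.

Insert 6: appended to row 1. P = [[6]].
Insert 5: 5 bumps 6 from row 1; 6 starts row 2. P = [[5], [6]].
Insert 4: 4 bumps 5 from row 1; 5 bumps 6 from row 2; 6 starts row 3. P = [[4], [5], [6]].
Insert 2: 2 bumps 4 from row 1; 4 bumps 5 from row 2; 5 bumps 6 from row 3; 6 starts row 4. P = [[2], [4], [5], [6]].
Insert 3: appended to row 1. P = [[2, 3], [4], [5], [6]].
Insert 1: 1 bumps 2 from row 1; 2 bumps 4 from row 2; 4 bumps 5 from row 3; 5 bumps 6 from row 4; 6 starts row 5. P = [[1, 3], [2], [4], [5], [6]].
Insert 7: appended to row 1. P = [[1, 3, 7], [2], [4], [5], [6]].

So P = [[1, 3, 7], [2], [4], [5], [6]], Q = [[1, 5, 7], [2], [3], [4], [6]].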